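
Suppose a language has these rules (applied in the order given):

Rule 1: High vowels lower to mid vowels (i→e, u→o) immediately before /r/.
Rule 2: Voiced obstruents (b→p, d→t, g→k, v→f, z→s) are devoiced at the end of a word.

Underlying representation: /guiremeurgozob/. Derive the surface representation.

Rule 1 (pre-rhotic lowering): /i/ is a high vowel immediately before /r/, so it lowers to [e]. /u/ is a high vowel immediately before /r/, so it lowers to [o]. /guiremeurgozob/ → gueremeorgozob.
Rule 2 (final devoicing): /b/ is a voiced obstruent in word-final position, so it devoices to [p]. /gueremeorgozob/ → gueremeorgozop.

gueremeorgozop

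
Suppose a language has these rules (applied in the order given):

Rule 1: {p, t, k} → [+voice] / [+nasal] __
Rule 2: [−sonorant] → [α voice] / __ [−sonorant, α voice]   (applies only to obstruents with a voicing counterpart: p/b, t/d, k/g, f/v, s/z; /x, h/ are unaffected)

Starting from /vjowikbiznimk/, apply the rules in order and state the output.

Rule 1 (post-nasal voicing): /k/ is a voiceless stop immediately after the nasal /m/, so it voices to [g]. /vjowikbiznimk/ → vjowikbiznimg.
Rule 2 (regressive voicing assimilation): /k/ precedes the voiced obstruent /b/, so it voices to [g] by assimilation. /vjowikbiznimg/ → vjowigbiznimg.

vjowigbiznimg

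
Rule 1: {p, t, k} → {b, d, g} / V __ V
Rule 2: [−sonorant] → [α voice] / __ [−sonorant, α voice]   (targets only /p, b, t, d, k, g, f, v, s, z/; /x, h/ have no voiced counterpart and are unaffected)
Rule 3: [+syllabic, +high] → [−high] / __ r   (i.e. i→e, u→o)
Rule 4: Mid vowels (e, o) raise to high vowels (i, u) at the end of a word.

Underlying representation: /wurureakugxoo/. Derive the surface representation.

Rule 1 (intervocalic voicing): /k/ is a voiceless stop between vowels /a/ and /u/, so it voices to [g]. /wurureakugxoo/ → wurureagugxoo.
Rule 2 (regressive voicing assimilation): /g/ precedes the voiceless obstruent /x/, so it devoices to [k] by assimilation. /wurureagugxoo/ → wurureagukxoo.
Rule 3 (pre-rhotic lowering): /u/ is a high vowel immediately before /r/, so it lowers to [o]. /u/ is a high vowel immediately before /r/, so it lowers to [o]. /wurureagukxoo/ → wororeagukxoo.
Rule 4 (final vowel raising): /o/ is a mid vowel in word-final position, so it raises to [u]. /wororeagukxoo/ → wororeagukxou.

wororeagukxou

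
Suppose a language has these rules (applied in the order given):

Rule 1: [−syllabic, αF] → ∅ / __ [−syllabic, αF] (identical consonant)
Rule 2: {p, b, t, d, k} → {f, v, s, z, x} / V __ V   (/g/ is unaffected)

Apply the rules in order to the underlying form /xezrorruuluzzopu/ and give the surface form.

Rule 1 (degemination): /rr/ is a geminate; the first /r/ deletes. /zz/ is a geminate; the first /z/ deletes. /xezrorruuluzzopu/ → xezroruuluzopu.
Rule 2 (intervocalic spirantization): /p/ is a stop between vowels /o/ and /u/, so it spirantizes to the fricative [f]. /xezroruuluzopu/ → xezroruuluzofu.

xezroruuluzofu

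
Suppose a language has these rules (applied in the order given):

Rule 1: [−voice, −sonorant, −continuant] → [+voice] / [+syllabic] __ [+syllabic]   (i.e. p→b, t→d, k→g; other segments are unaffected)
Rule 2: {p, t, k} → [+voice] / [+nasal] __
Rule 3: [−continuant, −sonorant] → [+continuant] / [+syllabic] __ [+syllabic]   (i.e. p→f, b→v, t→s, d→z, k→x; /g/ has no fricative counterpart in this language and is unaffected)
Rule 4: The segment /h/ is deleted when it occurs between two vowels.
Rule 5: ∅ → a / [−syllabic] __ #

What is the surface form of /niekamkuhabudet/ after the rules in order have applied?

Rule 1 (intervocalic voicing): /k/ is a voiceless stop between vowels /e/ and /a/, so it voices to [g]. /niekamkuhabudet/ → niegamkuhabudet.
Rule 2 (post-nasal voicing): /k/ is a voiceless stop immediately after the nasal /m/, so it voices to [g]. /niegamkuhabudet/ → niegamguhabudet.
Rule 3 (intervocalic spirantization): /b/ is a stop between vowels /a/ and /u/, so it spirantizes to the fricative [v]. /d/ is a stop between vowels /u/ and /e/, so it spirantizes to the fricative [z]. /niegamguhabudet/ → niegamguhavuzet.
Rule 4 (intervocalic h-deletion): /h/ occurs between vowels /u/ and /a/, so it deletes. /niegamguhavuzet/ → niegamguavuzet.
Rule 5 (final a-epenthesis): the form ends in the consonant /t/, so [a] is inserted word-finally. /niegamguavuzet/ → niegamguavuzeta.

niegamguavuzeta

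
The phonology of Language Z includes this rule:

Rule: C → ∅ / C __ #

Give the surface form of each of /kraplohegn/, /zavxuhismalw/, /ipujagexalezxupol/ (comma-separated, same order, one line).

kraploheg, zavxuhismal, ipujagexalezxupol

/kraplohegn/: /n/ is the second consonant of a word-final cluster /gn/, so it deletes. → [kraploheg].
/zavxuhismalw/: /w/ is the second consonant of a word-final cluster /lw/, so it deletes. → [zavxuhismal].
/ipujagexalezxupol/: the rule's environment is not met; surfaces unchanged as [ipujagexalezxupol].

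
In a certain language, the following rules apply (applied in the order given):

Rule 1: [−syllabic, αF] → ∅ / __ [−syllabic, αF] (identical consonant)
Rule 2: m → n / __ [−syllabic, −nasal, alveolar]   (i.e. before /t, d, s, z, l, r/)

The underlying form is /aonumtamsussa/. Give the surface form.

aonuntansusa

Rule 1 (degemination): /ss/ is a geminate; the first /s/ deletes. /aonumtamsussa/ → aonumtamsusa.
Rule 2 (nasal place assimilation): /m/ precedes the alveolar consonant /t/, so it assimilates in place to [n]. /m/ precedes the alveolar consonant /s/, so it assimilates in place to [n]. /aonumtamsusa/ → aonuntansusa.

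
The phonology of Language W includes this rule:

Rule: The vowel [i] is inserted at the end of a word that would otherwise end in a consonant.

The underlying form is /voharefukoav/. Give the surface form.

voharefukoavi

the form ends in the consonant /v/, so [i] is inserted word-finally.
Surface form: [voharefukoavi].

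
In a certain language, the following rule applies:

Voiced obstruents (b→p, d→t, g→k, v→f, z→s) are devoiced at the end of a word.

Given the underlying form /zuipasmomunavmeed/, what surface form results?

Scanning /zuipasmomunavmeed/: /z/ at position 1 is not in the conditioning environment; /v/ at position 13 is not in the conditioning environment; /d/ is a voiced obstruent in word-final position, so it devoices to [t].
Result: [zuipasmomunavmeet].

zuipasmomunavmeet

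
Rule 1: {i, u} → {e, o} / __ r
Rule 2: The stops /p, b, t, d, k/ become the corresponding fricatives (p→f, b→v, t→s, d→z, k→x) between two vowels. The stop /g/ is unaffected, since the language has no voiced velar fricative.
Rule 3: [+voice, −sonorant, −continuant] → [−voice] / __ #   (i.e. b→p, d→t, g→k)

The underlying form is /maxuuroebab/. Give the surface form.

maxuoroevap

Rule 1 (pre-rhotic lowering): /u/ is a high vowel immediately before /r/, so it lowers to [o]. /maxuuroebab/ → maxuoroebab.
Rule 2 (intervocalic spirantization): /b/ is a stop between vowels /e/ and /a/, so it spirantizes to the fricative [v]. /maxuoroebab/ → maxuoroevab.
Rule 3 (final devoicing): /b/ is a voiced stop in word-final position, so it devoices to [p]. /maxuoroevab/ → maxuoroevap.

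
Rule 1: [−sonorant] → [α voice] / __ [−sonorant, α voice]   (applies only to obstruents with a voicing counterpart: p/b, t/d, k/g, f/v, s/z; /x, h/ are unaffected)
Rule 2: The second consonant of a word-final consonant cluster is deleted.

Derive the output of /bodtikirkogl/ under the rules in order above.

Rule 1 (regressive voicing assimilation): /d/ precedes the voiceless obstruent /t/, so it devoices to [t] by assimilation. /bodtikirkogl/ → bottikirkogl.
Rule 2 (final cluster simplification): /l/ is the second consonant of a word-final cluster /gl/, so it deletes. /bottikirkogl/ → bottikirkog.

bottikirkog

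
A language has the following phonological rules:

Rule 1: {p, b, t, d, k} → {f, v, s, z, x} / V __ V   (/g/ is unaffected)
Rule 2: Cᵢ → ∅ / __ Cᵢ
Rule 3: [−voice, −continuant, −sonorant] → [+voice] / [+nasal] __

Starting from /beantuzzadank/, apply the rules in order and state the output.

beanduzazang

Rule 1 (intervocalic spirantization): /d/ is a stop between vowels /a/ and /a/, so it spirantizes to the fricative [z]. /beantuzzadank/ → beantuzzazank.
Rule 2 (degemination): /zz/ is a geminate; the first /z/ deletes. /beantuzzazank/ → beantuzazank.
Rule 3 (post-nasal voicing): /t/ is a voiceless stop immediately after the nasal /n/, so it voices to [d]. /k/ is a voiceless stop immediately after the nasal /n/, so it voices to [g]. /beantuzazank/ → beanduzazang.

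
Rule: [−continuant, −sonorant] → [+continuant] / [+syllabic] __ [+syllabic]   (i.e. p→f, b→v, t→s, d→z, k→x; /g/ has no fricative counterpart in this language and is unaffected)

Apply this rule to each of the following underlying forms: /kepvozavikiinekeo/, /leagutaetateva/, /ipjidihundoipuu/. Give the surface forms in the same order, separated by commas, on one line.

kepvozavixiinexeo, leagusaesaseva, ipjizihundoifuu

/kepvozavikiinekeo/: /k/ is a stop between vowels /i/ and /i/, so it spirantizes to the fricative [x]. /k/ is a stop between vowels /e/ and /e/, so it spirantizes to the fricative [x]. → [kepvozavixiinexeo].
/leagutaetateva/: /t/ is a stop between vowels /u/ and /a/, so it spirantizes to the fricative [s]. /t/ is a stop between vowels /e/ and /a/, so it spirantizes to the fricative [s]. /t/ is a stop between vowels /a/ and /e/, so it spirantizes to the fricative [s]. → [leagusaesaseva].
/ipjidihundoipuu/: /d/ is a stop between vowels /i/ and /i/, so it spirantizes to the fricative [z]. /p/ is a stop between vowels /i/ and /u/, so it spirantizes to the fricative [f]. → [ipjizihundoifuu].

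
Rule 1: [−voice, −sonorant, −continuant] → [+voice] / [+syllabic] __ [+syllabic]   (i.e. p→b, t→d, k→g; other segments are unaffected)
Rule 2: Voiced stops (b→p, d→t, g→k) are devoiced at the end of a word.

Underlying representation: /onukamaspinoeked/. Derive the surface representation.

onugamaspinoeget

Rule 1 (intervocalic voicing): /k/ is a voiceless stop between vowels /u/ and /a/, so it voices to [g]. /k/ is a voiceless stop between vowels /e/ and /e/, so it voices to [g]. /onukamaspinoeked/ → onugamaspinoeged.
Rule 2 (final devoicing): /d/ is a voiced stop in word-final position, so it devoices to [t]. /onugamaspinoeged/ → onugamaspinoeget.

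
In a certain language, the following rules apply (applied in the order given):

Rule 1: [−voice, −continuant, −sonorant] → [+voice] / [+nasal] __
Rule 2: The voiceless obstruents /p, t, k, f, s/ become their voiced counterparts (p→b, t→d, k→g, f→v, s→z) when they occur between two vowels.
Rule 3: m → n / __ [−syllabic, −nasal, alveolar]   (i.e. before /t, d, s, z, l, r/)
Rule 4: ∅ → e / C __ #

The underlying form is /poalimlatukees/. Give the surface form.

Rule 1 (post-nasal voicing): no segment meets the environment; /poalimlatukees/ is unchanged.
Rule 2 (intervocalic voicing): /t/ is a voiceless obstruent between vowels /a/ and /u/, so it voices to [d]. /k/ is a voiceless obstruent between vowels /u/ and /e/, so it voices to [g]. /poalimlatukees/ → poalimladugees.
Rule 3 (nasal place assimilation): /m/ precedes the alveolar consonant /l/, so it assimilates in place to [n]. /poalimladugees/ → poalinladugees.
Rule 4 (final e-epenthesis): the form ends in the consonant /s/, so [e] is inserted word-finally. /poalinladugees/ → poalinladugeese.

poalinladugeese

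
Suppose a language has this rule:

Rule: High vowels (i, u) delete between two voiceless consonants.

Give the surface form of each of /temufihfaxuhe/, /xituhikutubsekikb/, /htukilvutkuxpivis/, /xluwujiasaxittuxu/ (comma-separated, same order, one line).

/temufihfaxuhe/: /i/ is a high vowel flanked by voiceless consonants /f/ and /h/, so it deletes. /u/ is a high vowel flanked by voiceless consonants /x/ and /h/, so it deletes. → [temufhfaxhe].
/xituhikutubsekikb/: /i/ is a high vowel flanked by voiceless consonants /x/ and /t/, so it deletes. /u/ is a high vowel flanked by voiceless consonants /t/ and /h/, so it deletes. /i/ is a high vowel flanked by voiceless consonants /h/ and /k/, so it deletes. /u/ is a high vowel flanked by voiceless consonants /k/ and /t/, so it deletes. /i/ is a high vowel flanked by voiceless consonants /k/ and /k/, so it deletes. → [xthktubsekkb].
/htukilvutkuxpivis/: /u/ is a high vowel flanked by voiceless consonants /t/ and /k/, so it deletes. /u/ is a high vowel flanked by voiceless consonants /k/ and /x/, so it deletes. → [htkilvutkxpivis].
/xluwujiasaxittuxu/: /i/ is a high vowel flanked by voiceless consonants /x/ and /t/, so it deletes. /u/ is a high vowel flanked by voiceless consonants /t/ and /x/, so it deletes. → [xluwujiasaxttxu].

temufhfaxhe, xthktubsekkb, htkilvutkxpivis, xluwujiasaxttxu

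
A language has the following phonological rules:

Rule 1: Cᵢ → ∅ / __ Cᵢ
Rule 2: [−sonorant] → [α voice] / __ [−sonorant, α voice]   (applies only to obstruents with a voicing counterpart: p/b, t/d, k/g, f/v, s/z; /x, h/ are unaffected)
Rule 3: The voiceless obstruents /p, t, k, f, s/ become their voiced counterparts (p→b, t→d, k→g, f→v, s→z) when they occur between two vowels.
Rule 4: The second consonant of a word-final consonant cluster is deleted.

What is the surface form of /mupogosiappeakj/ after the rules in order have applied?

Rule 1 (degemination): /pp/ is a geminate; the first /p/ deletes. /mupogosiappeakj/ → mupogosiapeakj.
Rule 2 (regressive voicing assimilation): no segment meets the environment; /mupogosiapeakj/ is unchanged.
Rule 3 (intervocalic voicing): /p/ is a voiceless obstruent between vowels /u/ and /o/, so it voices to [b]. /s/ is a voiceless obstruent between vowels /o/ and /i/, so it voices to [z]. /p/ is a voiceless obstruent between vowels /a/ and /e/, so it voices to [b]. /mupogosiapeakj/ → mubogoziabeakj.
Rule 4 (final cluster simplification): /j/ is the second consonant of a word-final cluster /kj/, so it deletes. /mubogoziabeakj/ → mubogoziabeak.

mubogoziabeak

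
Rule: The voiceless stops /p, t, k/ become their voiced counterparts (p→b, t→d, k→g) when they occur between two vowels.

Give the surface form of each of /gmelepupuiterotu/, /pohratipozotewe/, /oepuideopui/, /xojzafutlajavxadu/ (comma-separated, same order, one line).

/gmelepupuiterotu/: /p/ is a voiceless stop between vowels /e/ and /u/, so it voices to [b]. /p/ is a voiceless stop between vowels /u/ and /u/, so it voices to [b]. /t/ is a voiceless stop between vowels /i/ and /e/, so it voices to [d]. /t/ is a voiceless stop between vowels /o/ and /u/, so it voices to [d]. → [gmelebubuiderodu].
/pohratipozotewe/: /t/ is a voiceless stop between vowels /a/ and /i/, so it voices to [d]. /p/ is a voiceless stop between vowels /i/ and /o/, so it voices to [b]. /t/ is a voiceless stop between vowels /o/ and /e/, so it voices to [d]. → [pohradibozodewe].
/oepuideopui/: /p/ is a voiceless stop between vowels /e/ and /u/, so it voices to [b]. /p/ is a voiceless stop between vowels /o/ and /u/, so it voices to [b]. → [oebuideobui].
/xojzafutlajavxadu/: the rule's environment is not met; surfaces unchanged as [xojzafutlajavxadu].

gmelebubuiderodu, pohradibozodewe, oebuideobui, xojzafutlajavxadu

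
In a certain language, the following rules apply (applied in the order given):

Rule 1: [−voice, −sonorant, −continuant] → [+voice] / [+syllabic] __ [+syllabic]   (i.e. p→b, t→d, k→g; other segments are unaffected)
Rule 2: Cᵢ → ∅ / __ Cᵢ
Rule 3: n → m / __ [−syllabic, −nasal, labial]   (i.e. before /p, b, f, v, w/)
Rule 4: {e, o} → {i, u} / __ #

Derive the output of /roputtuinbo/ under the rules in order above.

Rule 1 (intervocalic voicing): /p/ is a voiceless stop between vowels /o/ and /u/, so it voices to [b]. /roputtuinbo/ → robuttuinbo.
Rule 2 (degemination): /tt/ is a geminate; the first /t/ deletes. /robuttuinbo/ → robutuinbo.
Rule 3 (nasal place assimilation): /n/ precedes the labial consonant /b/, so it assimilates in place to [m]. /robutuinbo/ → robutuimbo.
Rule 4 (final vowel raising): /o/ is a mid vowel in word-final position, so it raises to [u]. /robutuimbo/ → robutuimbu.

robutuimbu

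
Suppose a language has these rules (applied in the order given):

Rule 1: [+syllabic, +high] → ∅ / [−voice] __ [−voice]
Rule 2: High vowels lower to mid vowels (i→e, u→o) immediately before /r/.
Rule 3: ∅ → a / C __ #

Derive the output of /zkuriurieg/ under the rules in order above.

zkorioriega

Rule 1 (high vowel syncope): no segment meets the environment; /zkuriurieg/ is unchanged.
Rule 2 (pre-rhotic lowering): /u/ is a high vowel immediately before /r/, so it lowers to [o]. /u/ is a high vowel immediately before /r/, so it lowers to [o]. /zkuriurieg/ → zkoriorieg.
Rule 3 (final a-epenthesis): the form ends in the consonant /g/, so [a] is inserted word-finally. /zkoriorieg/ → zkorioriega.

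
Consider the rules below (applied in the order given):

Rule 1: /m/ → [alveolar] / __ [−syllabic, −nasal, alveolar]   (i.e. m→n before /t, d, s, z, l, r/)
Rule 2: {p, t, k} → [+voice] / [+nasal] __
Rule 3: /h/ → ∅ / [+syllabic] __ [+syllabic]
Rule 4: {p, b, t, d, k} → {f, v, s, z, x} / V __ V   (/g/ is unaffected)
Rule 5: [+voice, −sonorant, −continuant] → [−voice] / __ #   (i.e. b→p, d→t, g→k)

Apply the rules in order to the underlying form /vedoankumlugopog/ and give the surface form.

vezoangunlugofok

Rule 1 (nasal place assimilation): /m/ precedes the alveolar consonant /l/, so it assimilates in place to [n]. /vedoankumlugopog/ → vedoankunlugopog.
Rule 2 (post-nasal voicing): /k/ is a voiceless stop immediately after the nasal /n/, so it voices to [g]. /vedoankunlugopog/ → vedoangunlugopog.
Rule 3 (intervocalic h-deletion): no segment meets the environment; /vedoangunlugopog/ is unchanged.
Rule 4 (intervocalic spirantization): /d/ is a stop between vowels /e/ and /o/, so it spirantizes to the fricative [z]. /p/ is a stop between vowels /o/ and /o/, so it spirantizes to the fricative [f]. /vedoangunlugopog/ → vezoangunlugofog.
Rule 5 (final devoicing): /g/ is a voiced stop in word-final position, so it devoices to [k]. /vezoangunlugofog/ → vezoangunlugofok.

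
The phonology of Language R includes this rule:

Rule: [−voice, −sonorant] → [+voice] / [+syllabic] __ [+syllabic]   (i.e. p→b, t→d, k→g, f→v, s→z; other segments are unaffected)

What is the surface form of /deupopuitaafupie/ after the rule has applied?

deubobuidaavubie

/p/ is a voiceless obstruent between vowels /u/ and /o/, so it voices to [b].
/p/ is a voiceless obstruent between vowels /o/ and /u/, so it voices to [b].
/t/ is a voiceless obstruent between vowels /i/ and /a/, so it voices to [d].
/f/ is a voiceless obstruent between vowels /a/ and /u/, so it voices to [v].
/p/ is a voiceless obstruent between vowels /u/ and /i/, so it voices to [b].
Surface form: [deubobuidaavubie].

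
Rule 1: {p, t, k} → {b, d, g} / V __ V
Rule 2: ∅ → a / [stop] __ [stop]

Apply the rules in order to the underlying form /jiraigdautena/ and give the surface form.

jiraigadaudena

Rule 1 (intervocalic voicing): /t/ is a voiceless stop between vowels /u/ and /e/, so it voices to [d]. /jiraigdautena/ → jiraigdaudena.
Rule 2 (stop-cluster a-epenthesis): /g/ and /d/ form a stop–stop cluster, so [a] is inserted between them. /jiraigdaudena/ → jiraigadaudena.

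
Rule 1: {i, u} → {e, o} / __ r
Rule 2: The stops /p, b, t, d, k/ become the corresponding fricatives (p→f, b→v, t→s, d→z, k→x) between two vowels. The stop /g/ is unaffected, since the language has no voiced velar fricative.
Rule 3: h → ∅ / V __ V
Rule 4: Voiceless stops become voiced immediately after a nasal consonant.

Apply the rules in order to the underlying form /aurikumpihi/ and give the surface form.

Rule 1 (pre-rhotic lowering): /u/ is a high vowel immediately before /r/, so it lowers to [o]. /aurikumpihi/ → aorikumpihi.
Rule 2 (intervocalic spirantization): /k/ is a stop between vowels /i/ and /u/, so it spirantizes to the fricative [x]. /aorikumpihi/ → aorixumpihi.
Rule 3 (intervocalic h-deletion): /h/ occurs between vowels /i/ and /i/, so it deletes. /aorixumpihi/ → aorixumpii.
Rule 4 (post-nasal voicing): /p/ is a voiceless stop immediately after the nasal /m/, so it voices to [b]. /aorixumpii/ → aorixumbii.

aorixumbii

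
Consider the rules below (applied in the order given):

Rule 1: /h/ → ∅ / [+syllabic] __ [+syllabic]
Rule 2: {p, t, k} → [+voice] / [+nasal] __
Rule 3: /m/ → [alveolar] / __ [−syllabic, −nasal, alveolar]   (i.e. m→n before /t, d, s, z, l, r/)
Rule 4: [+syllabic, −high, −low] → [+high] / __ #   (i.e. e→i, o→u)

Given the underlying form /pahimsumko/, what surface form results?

Rule 1 (intervocalic h-deletion): /h/ occurs between vowels /a/ and /i/, so it deletes. /pahimsumko/ → paimsumko.
Rule 2 (post-nasal voicing): /k/ is a voiceless stop immediately after the nasal /m/, so it voices to [g]. /paimsumko/ → paimsumgo.
Rule 3 (nasal place assimilation): /m/ precedes the alveolar consonant /s/, so it assimilates in place to [n]. /paimsumgo/ → painsumgo.
Rule 4 (final vowel raising): /o/ is a mid vowel in word-final position, so it raises to [u]. /painsumgo/ → painsumgu.

painsumgu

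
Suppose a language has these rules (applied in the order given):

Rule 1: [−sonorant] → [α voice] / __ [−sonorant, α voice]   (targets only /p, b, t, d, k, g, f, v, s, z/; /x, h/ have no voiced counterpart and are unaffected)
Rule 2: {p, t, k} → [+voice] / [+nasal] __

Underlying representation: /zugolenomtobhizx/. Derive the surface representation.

zugolenomdophisx

Rule 1 (regressive voicing assimilation): /b/ precedes the voiceless obstruent /h/, so it devoices to [p] by assimilation. /z/ precedes the voiceless obstruent /x/, so it devoices to [s] by assimilation. /zugolenomtobhizx/ → zugolenomtophisx.
Rule 2 (post-nasal voicing): /t/ is a voiceless stop immediately after the nasal /m/, so it voices to [d]. /zugolenomtophisx/ → zugolenomdophisx.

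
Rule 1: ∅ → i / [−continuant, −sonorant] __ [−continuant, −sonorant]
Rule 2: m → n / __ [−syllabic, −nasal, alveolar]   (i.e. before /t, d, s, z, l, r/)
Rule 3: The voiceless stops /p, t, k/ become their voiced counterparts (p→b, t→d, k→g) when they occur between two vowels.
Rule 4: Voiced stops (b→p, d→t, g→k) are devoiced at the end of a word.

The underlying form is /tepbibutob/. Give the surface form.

tebibibudop

Rule 1 (stop-cluster i-epenthesis): /p/ and /b/ form a stop–stop cluster, so [i] is inserted between them. /tepbibutob/ → tepibibutob.
Rule 2 (nasal place assimilation): no segment meets the environment; /tepibibutob/ is unchanged.
Rule 3 (intervocalic voicing): /p/ is a voiceless stop between vowels /e/ and /i/, so it voices to [b]. /t/ is a voiceless stop between vowels /u/ and /o/, so it voices to [d]. /tepibibutob/ → tebibibudob.
Rule 4 (final devoicing): /b/ is a voiced stop in word-final position, so it devoices to [p]. /tebibibudob/ → tebibibudop.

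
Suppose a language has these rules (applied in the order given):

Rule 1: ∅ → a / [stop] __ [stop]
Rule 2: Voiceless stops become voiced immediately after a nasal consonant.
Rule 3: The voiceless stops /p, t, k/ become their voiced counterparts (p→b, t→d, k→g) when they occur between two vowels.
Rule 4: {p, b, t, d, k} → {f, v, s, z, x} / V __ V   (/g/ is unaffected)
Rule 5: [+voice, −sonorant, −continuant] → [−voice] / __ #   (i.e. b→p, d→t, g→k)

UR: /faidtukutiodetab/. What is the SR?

Rule 1 (stop-cluster a-epenthesis): /d/ and /t/ form a stop–stop cluster, so [a] is inserted between them. /faidtukutiodetab/ → faidatukutiodetab.
Rule 2 (post-nasal voicing): no segment meets the environment; /faidatukutiodetab/ is unchanged.
Rule 3 (intervocalic voicing): /t/ is a voiceless stop between vowels /a/ and /u/, so it voices to [d]. /k/ is a voiceless stop between vowels /u/ and /u/, so it voices to [g]. /t/ is a voiceless stop between vowels /u/ and /i/, so it voices to [d]. /t/ is a voiceless stop between vowels /e/ and /a/, so it voices to [d]. /faidatukutiodetab/ → faidadugudiodedab.
Rule 4 (intervocalic spirantization): /d/ is a stop between vowels /i/ and /a/, so it spirantizes to the fricative [z]. /d/ is a stop between vowels /a/ and /u/, so it spirantizes to the fricative [z]. /d/ is a stop between vowels /u/ and /i/, so it spirantizes to the fricative [z]. /d/ is a stop between vowels /o/ and /e/, so it spirantizes to the fricative [z]. /d/ is a stop between vowels /e/ and /a/, so it spirantizes to the fricative [z]. /faidadugudiodedab/ → faizazuguziozezab.
Rule 5 (final devoicing): /b/ is a voiced stop in word-final position, so it devoices to [p]. /faizazuguziozezab/ → faizazuguziozezap.

faizazuguziozezap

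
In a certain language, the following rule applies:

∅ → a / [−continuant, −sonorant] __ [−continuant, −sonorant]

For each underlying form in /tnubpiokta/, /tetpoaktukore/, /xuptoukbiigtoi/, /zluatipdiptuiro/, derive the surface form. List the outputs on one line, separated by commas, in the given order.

/tnubpiokta/: /b/ and /p/ form a stop–stop cluster, so [a] is inserted between them. /k/ and /t/ form a stop–stop cluster, so [a] is inserted between them. → [tnubapiokata].
/tetpoaktukore/: /t/ and /p/ form a stop–stop cluster, so [a] is inserted between them. /k/ and /t/ form a stop–stop cluster, so [a] is inserted between them. → [tetapoakatukore].
/xuptoukbiigtoi/: /p/ and /t/ form a stop–stop cluster, so [a] is inserted between them. /k/ and /b/ form a stop–stop cluster, so [a] is inserted between them. /g/ and /t/ form a stop–stop cluster, so [a] is inserted between them. → [xupatoukabiigatoi].
/zluatipdiptuiro/: /p/ and /d/ form a stop–stop cluster, so [a] is inserted between them. /p/ and /t/ form a stop–stop cluster, so [a] is inserted between them. → [zluatipadipatuiro].

tnubapiokata, tetapoakatukore, xupatoukabiigatoi, zluatipadipatuiro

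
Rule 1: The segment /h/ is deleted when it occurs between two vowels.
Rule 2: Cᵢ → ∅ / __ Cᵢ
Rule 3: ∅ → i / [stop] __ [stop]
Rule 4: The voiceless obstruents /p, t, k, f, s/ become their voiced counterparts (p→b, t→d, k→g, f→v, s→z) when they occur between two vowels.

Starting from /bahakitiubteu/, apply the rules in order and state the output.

Rule 1 (intervocalic h-deletion): /h/ occurs between vowels /a/ and /a/, so it deletes. /bahakitiubteu/ → baakitiubteu.
Rule 2 (degemination): no segment meets the environment; /baakitiubteu/ is unchanged.
Rule 3 (stop-cluster i-epenthesis): /b/ and /t/ form a stop–stop cluster, so [i] is inserted between them. /baakitiubteu/ → baakitiubiteu.
Rule 4 (intervocalic voicing): /k/ is a voiceless obstruent between vowels /a/ and /i/, so it voices to [g]. /t/ is a voiceless obstruent between vowels /i/ and /i/, so it voices to [d]. /t/ is a voiceless obstruent between vowels /i/ and /e/, so it voices to [d]. /baakitiubiteu/ → baagidiubideu.

baagidiubideu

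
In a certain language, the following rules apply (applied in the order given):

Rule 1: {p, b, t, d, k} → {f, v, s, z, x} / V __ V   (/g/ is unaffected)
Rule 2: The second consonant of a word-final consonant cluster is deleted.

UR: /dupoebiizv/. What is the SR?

dufoeviiz

Rule 1 (intervocalic spirantization): /p/ is a stop between vowels /u/ and /o/, so it spirantizes to the fricative [f]. /b/ is a stop between vowels /e/ and /i/, so it spirantizes to the fricative [v]. /dupoebiizv/ → dufoeviizv.
Rule 2 (final cluster simplification): /v/ is the second consonant of a word-final cluster /zv/, so it deletes. /dufoeviizv/ → dufoeviiz.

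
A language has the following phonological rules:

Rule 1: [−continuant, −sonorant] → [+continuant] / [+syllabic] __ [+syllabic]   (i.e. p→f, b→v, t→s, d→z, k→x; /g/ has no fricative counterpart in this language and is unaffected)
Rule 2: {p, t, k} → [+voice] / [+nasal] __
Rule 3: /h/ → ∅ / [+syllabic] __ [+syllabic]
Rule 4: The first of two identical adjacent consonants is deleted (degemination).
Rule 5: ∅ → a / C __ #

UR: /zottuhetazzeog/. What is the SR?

Rule 1 (intervocalic spirantization): /t/ is a stop between vowels /e/ and /a/, so it spirantizes to the fricative [s]. /zottuhetazzeog/ → zottuhesazzeog.
Rule 2 (post-nasal voicing): no segment meets the environment; /zottuhesazzeog/ is unchanged.
Rule 3 (intervocalic h-deletion): /h/ occurs between vowels /u/ and /e/, so it deletes. /zottuhesazzeog/ → zottuesazzeog.
Rule 4 (degemination): /tt/ is a geminate; the first /t/ deletes. /zz/ is a geminate; the first /z/ deletes. /zottuesazzeog/ → zotuesazeog.
Rule 5 (final a-epenthesis): the form ends in the consonant /g/, so [a] is inserted word-finally. /zotuesazeog/ → zotuesazeoga.

zotuesazeoga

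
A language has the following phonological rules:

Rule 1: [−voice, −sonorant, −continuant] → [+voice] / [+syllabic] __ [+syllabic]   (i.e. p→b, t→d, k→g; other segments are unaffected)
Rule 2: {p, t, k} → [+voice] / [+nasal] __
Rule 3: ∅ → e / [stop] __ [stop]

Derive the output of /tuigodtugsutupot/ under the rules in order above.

tuigodetugsudubot

Rule 1 (intervocalic voicing): /t/ is a voiceless stop between vowels /u/ and /u/, so it voices to [d]. /p/ is a voiceless stop between vowels /u/ and /o/, so it voices to [b]. /tuigodtugsutupot/ → tuigodtugsudubot.
Rule 2 (post-nasal voicing): no segment meets the environment; /tuigodtugsudubot/ is unchanged.
Rule 3 (stop-cluster e-epenthesis): /d/ and /t/ form a stop–stop cluster, so [e] is inserted between them. /tuigodtugsudubot/ → tuigodetugsudubot.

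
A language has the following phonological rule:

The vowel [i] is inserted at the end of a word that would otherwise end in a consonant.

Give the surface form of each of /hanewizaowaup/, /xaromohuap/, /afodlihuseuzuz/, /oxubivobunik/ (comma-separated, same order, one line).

hanewizaowaupi, xaromohuapi, afodlihuseuzuzi, oxubivobuniki

/hanewizaowaup/: the form ends in the consonant /p/, so [i] is inserted word-finally. → [hanewizaowaupi].
/xaromohuap/: the form ends in the consonant /p/, so [i] is inserted word-finally. → [xaromohuapi].
/afodlihuseuzuz/: the form ends in the consonant /z/, so [i] is inserted word-finally. → [afodlihuseuzuzi].
/oxubivobunik/: the form ends in the consonant /k/, so [i] is inserted word-finally. → [oxubivobuniki].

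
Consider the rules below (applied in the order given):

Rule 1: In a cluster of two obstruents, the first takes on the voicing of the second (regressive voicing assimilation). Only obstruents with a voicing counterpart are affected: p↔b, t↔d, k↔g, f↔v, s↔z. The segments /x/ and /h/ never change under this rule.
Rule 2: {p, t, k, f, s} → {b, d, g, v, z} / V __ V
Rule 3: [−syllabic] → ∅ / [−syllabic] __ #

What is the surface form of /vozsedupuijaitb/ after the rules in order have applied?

vossedubuijaid

Rule 1 (regressive voicing assimilation): /z/ precedes the voiceless obstruent /s/, so it devoices to [s] by assimilation. /t/ precedes the voiced obstruent /b/, so it voices to [d] by assimilation. /vozsedupuijaitb/ → vossedupuijaidb.
Rule 2 (intervocalic voicing): /p/ is a voiceless obstruent between vowels /u/ and /u/, so it voices to [b]. /vossedupuijaidb/ → vossedubuijaidb.
Rule 3 (final cluster simplification): /b/ is the second consonant of a word-final cluster /db/, so it deletes. /vossedubuijaidb/ → vossedubuijaid.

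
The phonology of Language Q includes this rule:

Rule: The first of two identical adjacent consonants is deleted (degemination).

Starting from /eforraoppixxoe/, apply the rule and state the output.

eforaopixoe

/rr/ is a geminate; the first /r/ deletes.
/pp/ is a geminate; the first /p/ deletes.
/xx/ is a geminate; the first /x/ deletes.
The other instances of /f/, /r/, /p/, /x/ do not occur in the required environment and remain unchanged.
Surface form: [eforaopixoe].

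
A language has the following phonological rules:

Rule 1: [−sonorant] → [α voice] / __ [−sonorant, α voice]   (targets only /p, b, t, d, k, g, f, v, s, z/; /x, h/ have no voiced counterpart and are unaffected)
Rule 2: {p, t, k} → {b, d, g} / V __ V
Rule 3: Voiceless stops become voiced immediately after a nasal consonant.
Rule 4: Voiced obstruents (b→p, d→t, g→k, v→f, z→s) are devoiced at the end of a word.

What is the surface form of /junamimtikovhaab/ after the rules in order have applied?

Rule 1 (regressive voicing assimilation): /v/ precedes the voiceless obstruent /h/, so it devoices to [f] by assimilation. /junamimtikovhaab/ → junamimtikofhaab.
Rule 2 (intervocalic voicing): /k/ is a voiceless stop between vowels /i/ and /o/, so it voices to [g]. /junamimtikofhaab/ → junamimtigofhaab.
Rule 3 (post-nasal voicing): /t/ is a voiceless stop immediately after the nasal /m/, so it voices to [d]. /junamimtigofhaab/ → junamimdigofhaab.
Rule 4 (final devoicing): /b/ is a voiced obstruent in word-final position, so it devoices to [p]. /junamimdigofhaab/ → junamimdigofhaap.

junamimdigofhaap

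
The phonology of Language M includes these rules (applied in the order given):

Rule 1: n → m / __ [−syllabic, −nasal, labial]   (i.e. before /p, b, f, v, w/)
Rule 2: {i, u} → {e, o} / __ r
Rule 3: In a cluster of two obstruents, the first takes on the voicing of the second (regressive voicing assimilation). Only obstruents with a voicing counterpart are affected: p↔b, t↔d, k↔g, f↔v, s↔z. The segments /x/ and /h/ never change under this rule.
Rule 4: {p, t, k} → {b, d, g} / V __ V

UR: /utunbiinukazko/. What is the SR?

Rule 1 (nasal place assimilation): /n/ precedes the labial consonant /b/, so it assimilates in place to [m]. /utunbiinukazko/ → utumbiinukazko.
Rule 2 (pre-rhotic lowering): no segment meets the environment; /utumbiinukazko/ is unchanged.
Rule 3 (regressive voicing assimilation): /z/ precedes the voiceless obstruent /k/, so it devoices to [s] by assimilation. /utumbiinukazko/ → utumbiinukasko.
Rule 4 (intervocalic voicing): /t/ is a voiceless stop between vowels /u/ and /u/, so it voices to [d]. /k/ is a voiceless stop between vowels /u/ and /a/, so it voices to [g]. /utumbiinukasko/ → udumbiinugasko.

udumbiinugasko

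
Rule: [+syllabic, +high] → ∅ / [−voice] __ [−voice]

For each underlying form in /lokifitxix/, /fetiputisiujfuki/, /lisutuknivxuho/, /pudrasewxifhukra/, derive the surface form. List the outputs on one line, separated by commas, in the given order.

lokftxx, fetptsiujfki, listknivxho, pudrasewxfhkra

/lokifitxix/: /i/ is a high vowel flanked by voiceless consonants /k/ and /f/, so it deletes. /i/ is a high vowel flanked by voiceless consonants /f/ and /t/, so it deletes. /i/ is a high vowel flanked by voiceless consonants /x/ and /x/, so it deletes. → [lokftxx].
/fetiputisiujfuki/: /i/ is a high vowel flanked by voiceless consonants /t/ and /p/, so it deletes. /u/ is a high vowel flanked by voiceless consonants /p/ and /t/, so it deletes. /i/ is a high vowel flanked by voiceless consonants /t/ and /s/, so it deletes. /u/ is a high vowel flanked by voiceless consonants /f/ and /k/, so it deletes. → [fetptsiujfki].
/lisutuknivxuho/: /u/ is a high vowel flanked by voiceless consonants /s/ and /t/, so it deletes. /u/ is a high vowel flanked by voiceless consonants /t/ and /k/, so it deletes. /u/ is a high vowel flanked by voiceless consonants /x/ and /h/, so it deletes. → [listknivxho].
/pudrasewxifhukra/: /i/ is a high vowel flanked by voiceless consonants /x/ and /f/, so it deletes. /u/ is a high vowel flanked by voiceless consonants /h/ and /k/, so it deletes. → [pudrasewxfhkra].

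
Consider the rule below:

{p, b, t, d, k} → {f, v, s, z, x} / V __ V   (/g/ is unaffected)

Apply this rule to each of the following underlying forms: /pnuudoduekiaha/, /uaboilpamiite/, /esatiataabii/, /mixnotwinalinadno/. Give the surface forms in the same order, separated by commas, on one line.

pnuuzozuexiaha, uavoilpamiise, esasiasaavii, mixnotwinalinadno

/pnuudoduekiaha/: /d/ is a stop between vowels /u/ and /o/, so it spirantizes to the fricative [z]. /d/ is a stop between vowels /o/ and /u/, so it spirantizes to the fricative [z]. /k/ is a stop between vowels /e/ and /i/, so it spirantizes to the fricative [x]. → [pnuuzozuexiaha].
/uaboilpamiite/: /b/ is a stop between vowels /a/ and /o/, so it spirantizes to the fricative [v]. /t/ is a stop between vowels /i/ and /e/, so it spirantizes to the fricative [s]. → [uavoilpamiise].
/esatiataabii/: /t/ is a stop between vowels /a/ and /i/, so it spirantizes to the fricative [s]. /t/ is a stop between vowels /a/ and /a/, so it spirantizes to the fricative [s]. /b/ is a stop between vowels /a/ and /i/, so it spirantizes to the fricative [v]. → [esasiasaavii].
/mixnotwinalinadno/: the rule's environment is not met; surfaces unchanged as [mixnotwinalinadno].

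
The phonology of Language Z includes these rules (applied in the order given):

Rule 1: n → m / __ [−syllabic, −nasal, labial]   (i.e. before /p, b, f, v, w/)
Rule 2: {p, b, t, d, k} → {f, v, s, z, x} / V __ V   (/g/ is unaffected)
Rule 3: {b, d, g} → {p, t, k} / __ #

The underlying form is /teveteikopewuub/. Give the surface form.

Rule 1 (nasal place assimilation): no segment meets the environment; /teveteikopewuub/ is unchanged.
Rule 2 (intervocalic spirantization): /t/ is a stop between vowels /e/ and /e/, so it spirantizes to the fricative [s]. /k/ is a stop between vowels /i/ and /o/, so it spirantizes to the fricative [x]. /p/ is a stop between vowels /o/ and /e/, so it spirantizes to the fricative [f]. /teveteikopewuub/ → teveseixofewuub.
Rule 3 (final devoicing): /b/ is a voiced stop in word-final position, so it devoices to [p]. /teveseixofewuub/ → teveseixofewuup.

teveseixofewuup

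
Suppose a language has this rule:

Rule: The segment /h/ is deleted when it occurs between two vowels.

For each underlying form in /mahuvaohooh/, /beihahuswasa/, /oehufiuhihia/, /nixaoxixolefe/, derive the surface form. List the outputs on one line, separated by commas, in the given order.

mauvaoooh, beiauswasa, oeufiuiia, nixaoxixolefe

/mahuvaohooh/: /h/ occurs between vowels /a/ and /u/, so it deletes. /h/ occurs between vowels /o/ and /o/, so it deletes. → [mauvaoooh].
/beihahuswasa/: /h/ occurs between vowels /i/ and /a/, so it deletes. /h/ occurs between vowels /a/ and /u/, so it deletes. → [beiauswasa].
/oehufiuhihia/: /h/ occurs between vowels /e/ and /u/, so it deletes. /h/ occurs between vowels /u/ and /i/, so it deletes. /h/ occurs between vowels /i/ and /i/, so it deletes. → [oeufiuiia].
/nixaoxixolefe/: the rule's environment is not met; surfaces unchanged as [nixaoxixolefe].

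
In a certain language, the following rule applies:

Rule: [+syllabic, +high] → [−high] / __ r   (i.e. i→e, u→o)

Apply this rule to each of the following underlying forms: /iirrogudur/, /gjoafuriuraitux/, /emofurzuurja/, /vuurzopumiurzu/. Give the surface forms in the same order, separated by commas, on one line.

ierrogudor, gjoaforioraitux, emoforzuorja, vuorzopumiorzu

/iirrogudur/: /i/ is a high vowel immediately before /r/, so it lowers to [e]. /u/ is a high vowel immediately before /r/, so it lowers to [o]. → [ierrogudor].
/gjoafuriuraitux/: /u/ is a high vowel immediately before /r/, so it lowers to [o]. /u/ is a high vowel immediately before /r/, so it lowers to [o]. → [gjoaforioraitux].
/emofurzuurja/: /u/ is a high vowel immediately before /r/, so it lowers to [o]. /u/ is a high vowel immediately before /r/, so it lowers to [o]. → [emoforzuorja].
/vuurzopumiurzu/: /u/ is a high vowel immediately before /r/, so it lowers to [o]. /u/ is a high vowel immediately before /r/, so it lowers to [o]. → [vuorzopumiorzu].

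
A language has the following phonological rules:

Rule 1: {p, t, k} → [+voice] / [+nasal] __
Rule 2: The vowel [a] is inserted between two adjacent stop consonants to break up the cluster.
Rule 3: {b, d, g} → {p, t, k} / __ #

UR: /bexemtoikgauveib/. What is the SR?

Rule 1 (post-nasal voicing): /t/ is a voiceless stop immediately after the nasal /m/, so it voices to [d]. /bexemtoikgauveib/ → bexemdoikgauveib.
Rule 2 (stop-cluster a-epenthesis): /k/ and /g/ form a stop–stop cluster, so [a] is inserted between them. /bexemdoikgauveib/ → bexemdoikagauveib.
Rule 3 (final devoicing): /b/ is a voiced stop in word-final position, so it devoices to [p]. /bexemdoikagauveib/ → bexemdoikagauveip.

bexemdoikagauveip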